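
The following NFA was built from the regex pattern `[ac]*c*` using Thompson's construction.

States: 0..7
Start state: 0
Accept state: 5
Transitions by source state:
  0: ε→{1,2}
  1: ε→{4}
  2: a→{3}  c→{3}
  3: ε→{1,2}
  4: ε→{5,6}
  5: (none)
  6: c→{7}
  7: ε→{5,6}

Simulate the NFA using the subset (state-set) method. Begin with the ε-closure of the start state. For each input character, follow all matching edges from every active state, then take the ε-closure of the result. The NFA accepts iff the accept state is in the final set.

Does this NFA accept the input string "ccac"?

Answer: ACCEPT

Steps:
S₀ = ε-closure({0}) = {0,1,2,4,5,6}
'c' @ 1: {1,2,3,4,5,6,7}  ✓accept
'c' @ 2: {1,2,3,4,5,6,7}  ✓accept
'a' @ 3: {1,2,3,4,5,6}  ✓accept
'c' @ 4: {1,2,3,4,5,6,7}  ✓accept
after full input: {1,2,3,4,5,6,7}  (accept=5 in)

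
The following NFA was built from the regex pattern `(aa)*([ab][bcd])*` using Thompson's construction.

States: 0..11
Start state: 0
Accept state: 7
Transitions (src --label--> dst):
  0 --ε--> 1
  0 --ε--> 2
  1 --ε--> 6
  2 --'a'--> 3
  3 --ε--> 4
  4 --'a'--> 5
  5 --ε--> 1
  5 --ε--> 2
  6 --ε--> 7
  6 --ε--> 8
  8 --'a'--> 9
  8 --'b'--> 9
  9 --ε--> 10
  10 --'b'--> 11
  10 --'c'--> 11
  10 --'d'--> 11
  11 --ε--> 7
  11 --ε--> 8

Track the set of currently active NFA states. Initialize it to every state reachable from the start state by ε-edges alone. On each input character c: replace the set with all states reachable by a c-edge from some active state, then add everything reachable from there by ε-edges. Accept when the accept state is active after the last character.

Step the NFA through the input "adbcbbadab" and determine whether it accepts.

Answer: ACCEPT

Trace:
start: ε-closure({0}) = {0,1,2,6,7,8}
'a' @ 1: {3,4,9,10}
'd' @ 2: {7,8,11}  (accept∈set)
'b' @ 3: {9,10}
'c' @ 4: {7,8,11}  (accept∈set)
'b' @ 5: {9,10}
'b' @ 6: {7,8,11}  (accept∈set)
'a' @ 7: {9,10}
'd' @ 8: {7,8,11}  (accept∈set)
'a' @ 9: {9,10}
'b' @ 10: {7,8,11}  (accept∈set)
end set {7,8,11} — state 7 in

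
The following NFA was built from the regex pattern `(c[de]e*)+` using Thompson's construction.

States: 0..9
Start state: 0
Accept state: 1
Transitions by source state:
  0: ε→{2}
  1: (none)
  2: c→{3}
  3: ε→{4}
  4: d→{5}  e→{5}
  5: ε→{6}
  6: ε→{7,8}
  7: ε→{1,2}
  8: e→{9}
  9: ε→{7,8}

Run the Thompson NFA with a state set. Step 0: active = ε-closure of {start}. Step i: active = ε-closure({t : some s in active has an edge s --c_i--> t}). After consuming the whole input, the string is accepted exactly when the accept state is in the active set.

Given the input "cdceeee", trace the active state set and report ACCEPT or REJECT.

start: ε-closure({0}) = {0,2}
'c' @ 1: {3,4}
'd' @ 2: {1,2,5,6,7,8}  (accept∈set)
'c' @ 3: {3,4}
'e' @ 4: {1,2,5,6,7,8}  (accept∈set)
'e' @ 5: {1,2,7,8,9}  (accept∈set)
'e' @ 6: {1,2,7,8,9}  (accept∈set)
'e' @ 7: {1,2,7,8,9}  (accept∈set)
after full input: {1,2,7,8,9}  (accept=1 in)

Answer: ACCEPT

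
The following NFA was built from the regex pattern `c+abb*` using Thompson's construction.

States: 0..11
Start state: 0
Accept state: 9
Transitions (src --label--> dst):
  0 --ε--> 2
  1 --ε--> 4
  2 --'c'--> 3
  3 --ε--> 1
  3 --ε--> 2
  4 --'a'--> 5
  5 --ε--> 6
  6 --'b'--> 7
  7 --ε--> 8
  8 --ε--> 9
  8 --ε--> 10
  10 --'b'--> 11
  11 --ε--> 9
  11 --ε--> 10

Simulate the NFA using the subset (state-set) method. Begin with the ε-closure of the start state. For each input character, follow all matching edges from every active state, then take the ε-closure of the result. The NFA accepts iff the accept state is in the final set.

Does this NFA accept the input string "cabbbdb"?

Answer: REJECT

Trace:
start: ε-closure({0}) = {0,2}
'c' @ 1: {1,2,3,4}
'a' @ 2: {5,6}
'b' @ 3: {7,8,9,10}  [accepting]
'b' @ 4: {9,10,11}  [accepting]
'b' @ 5: {9,10,11}  [accepting]
'd' @ 6: {}  — dead — no transitions
rest 'b' ignored (set empty)
final: {}; accept 9 not in set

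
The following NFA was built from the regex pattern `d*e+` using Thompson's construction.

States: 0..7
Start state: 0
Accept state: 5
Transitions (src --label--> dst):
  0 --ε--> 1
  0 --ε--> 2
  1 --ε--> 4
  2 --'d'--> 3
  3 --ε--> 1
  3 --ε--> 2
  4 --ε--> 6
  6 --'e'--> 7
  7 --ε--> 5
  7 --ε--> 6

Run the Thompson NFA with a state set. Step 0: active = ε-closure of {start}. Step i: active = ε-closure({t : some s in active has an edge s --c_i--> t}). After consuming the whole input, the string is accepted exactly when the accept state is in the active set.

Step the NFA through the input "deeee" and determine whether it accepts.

Answer: ACCEPT

Trace:
initial (ε-close {0}): {0,1,2,4,6}
'd' @ 1: {1,2,3,4,6}
'e' @ 2: {5,6,7}  ✓accept
'e' @ 3: {5,6,7}  ✓accept
'e' @ 4: {5,6,7}  ✓accept
'e' @ 5: {5,6,7}  ✓accept
end set {5,6,7} — state 5 in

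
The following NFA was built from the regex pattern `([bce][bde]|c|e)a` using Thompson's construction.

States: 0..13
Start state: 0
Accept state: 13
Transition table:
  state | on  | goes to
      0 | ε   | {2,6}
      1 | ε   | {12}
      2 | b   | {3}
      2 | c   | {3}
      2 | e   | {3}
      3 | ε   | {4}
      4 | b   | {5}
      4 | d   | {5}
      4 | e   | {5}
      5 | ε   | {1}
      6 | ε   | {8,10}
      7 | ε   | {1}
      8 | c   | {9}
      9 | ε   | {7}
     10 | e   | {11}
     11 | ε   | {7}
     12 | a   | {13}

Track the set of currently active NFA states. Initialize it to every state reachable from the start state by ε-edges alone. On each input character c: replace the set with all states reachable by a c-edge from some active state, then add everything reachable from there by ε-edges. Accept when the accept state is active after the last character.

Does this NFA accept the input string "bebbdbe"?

initial (ε-close {0}): {0,2,6,8,10}
'b' @ 1: {3,4}
'e' @ 2: {1,5,12}
'b' @ 3: {}  — no active states
rest 'bdbe' ignored (set empty)
final: {}; accept 13 not in set

Answer: REJECT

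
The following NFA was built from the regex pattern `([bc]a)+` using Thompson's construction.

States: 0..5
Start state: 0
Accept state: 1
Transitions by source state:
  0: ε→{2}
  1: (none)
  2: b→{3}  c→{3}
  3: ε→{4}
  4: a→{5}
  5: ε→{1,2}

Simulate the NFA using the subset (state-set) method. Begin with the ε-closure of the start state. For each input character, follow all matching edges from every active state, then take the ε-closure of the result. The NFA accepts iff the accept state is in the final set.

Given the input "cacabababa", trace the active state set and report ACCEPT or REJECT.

initial (ε-close {0}): {0,2}
'c' @ 1: {3,4}
'a' @ 2: {1,2,5}  (accept∈set)
'c' @ 3: {3,4}
'a' @ 4: {1,2,5}  (accept∈set)
'b' @ 5: {3,4}
'a' @ 6: {1,2,5}  (accept∈set)
'b' @ 7: {3,4}
'a' @ 8: {1,2,5}  (accept∈set)
'b' @ 9: {3,4}
'a' @ 10: {1,2,5}  (accept∈set)
after full input: {1,2,5}  (accept=1 in)

Answer: ACCEPT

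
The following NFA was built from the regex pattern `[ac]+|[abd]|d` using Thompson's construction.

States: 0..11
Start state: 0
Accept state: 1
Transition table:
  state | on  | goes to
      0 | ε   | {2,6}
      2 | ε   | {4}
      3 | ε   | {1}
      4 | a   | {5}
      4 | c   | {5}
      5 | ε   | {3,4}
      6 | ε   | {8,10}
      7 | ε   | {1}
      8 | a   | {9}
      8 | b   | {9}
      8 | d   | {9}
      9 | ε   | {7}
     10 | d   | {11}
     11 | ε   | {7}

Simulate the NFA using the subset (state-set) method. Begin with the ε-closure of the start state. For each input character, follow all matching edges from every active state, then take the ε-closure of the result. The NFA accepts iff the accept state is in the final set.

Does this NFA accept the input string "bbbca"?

start: ε-closure({0}) = {0,2,4,6,8,10}
'b' @ 1: {1,7,9}  (accept∈set)
'b' @ 2: {}  — dead — no transitions
rest 'bca' ignored (set empty)
final: {}; accept 1 not in set

Answer: REJECT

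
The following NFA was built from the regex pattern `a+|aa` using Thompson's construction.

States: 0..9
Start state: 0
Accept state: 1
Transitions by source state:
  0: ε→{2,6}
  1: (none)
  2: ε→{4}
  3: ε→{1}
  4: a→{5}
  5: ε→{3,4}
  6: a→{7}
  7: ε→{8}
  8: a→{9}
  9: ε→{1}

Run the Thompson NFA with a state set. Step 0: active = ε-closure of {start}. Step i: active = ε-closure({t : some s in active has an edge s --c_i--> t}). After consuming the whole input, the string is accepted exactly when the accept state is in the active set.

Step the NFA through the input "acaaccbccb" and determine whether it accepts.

Answer: REJECT

Trace:
initial (ε-close {0}): {0,2,4,6}
'a' @ 1: {1,3,4,5,7,8}  [accepting]
'c' @ 2: {}  — dead — no transitions
rest 'aaccbccb' ignored (set empty)
final: {}; accept 1 not in set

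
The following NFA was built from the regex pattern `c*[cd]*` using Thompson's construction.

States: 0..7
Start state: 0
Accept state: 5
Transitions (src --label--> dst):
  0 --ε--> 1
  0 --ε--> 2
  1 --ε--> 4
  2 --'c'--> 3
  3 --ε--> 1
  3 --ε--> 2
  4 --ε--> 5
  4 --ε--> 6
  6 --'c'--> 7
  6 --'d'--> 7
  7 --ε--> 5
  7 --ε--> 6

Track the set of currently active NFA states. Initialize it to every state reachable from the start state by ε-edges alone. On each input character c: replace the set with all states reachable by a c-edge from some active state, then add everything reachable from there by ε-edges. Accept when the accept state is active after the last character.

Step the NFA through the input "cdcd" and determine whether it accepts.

S₀ = ε-closure({0}) = {0,1,2,4,5,6}
'c' @ 1: {1,2,3,4,5,6,7}  (accept∈set)
'd' @ 2: {5,6,7}  (accept∈set)
'c' @ 3: {5,6,7}  (accept∈set)
'd' @ 4: {5,6,7}  (accept∈set)
final: {5,6,7}; accept 5 in set

Answer: ACCEPT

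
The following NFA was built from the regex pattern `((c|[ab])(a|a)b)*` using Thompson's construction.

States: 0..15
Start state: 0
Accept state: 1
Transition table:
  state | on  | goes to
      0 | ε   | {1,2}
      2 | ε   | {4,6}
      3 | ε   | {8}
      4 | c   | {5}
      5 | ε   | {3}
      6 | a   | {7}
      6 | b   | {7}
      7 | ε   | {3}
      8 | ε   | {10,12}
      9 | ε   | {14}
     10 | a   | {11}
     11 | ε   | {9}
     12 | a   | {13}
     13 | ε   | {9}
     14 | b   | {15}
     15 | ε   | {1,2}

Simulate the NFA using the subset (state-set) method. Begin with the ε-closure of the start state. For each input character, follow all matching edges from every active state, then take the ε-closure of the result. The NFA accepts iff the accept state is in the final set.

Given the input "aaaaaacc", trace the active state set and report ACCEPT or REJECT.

Answer: REJECT

Steps:
start: ε-closure({0}) = {0,1,2,4,6}
'a' @ 1: {3,7,8,10,12}
'a' @ 2: {9,11,13,14}
'a' @ 3: {}  — dead — no transitions
rest 'aaacc' ignored (set empty)
final: {}; accept 1 not in set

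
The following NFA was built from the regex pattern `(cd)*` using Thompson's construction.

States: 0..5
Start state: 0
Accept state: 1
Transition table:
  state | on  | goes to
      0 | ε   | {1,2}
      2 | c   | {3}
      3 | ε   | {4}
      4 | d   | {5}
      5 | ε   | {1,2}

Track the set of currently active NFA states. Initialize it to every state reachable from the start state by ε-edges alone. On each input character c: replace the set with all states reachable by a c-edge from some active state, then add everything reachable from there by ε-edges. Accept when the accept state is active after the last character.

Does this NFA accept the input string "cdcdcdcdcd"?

S₀ = ε-closure({0}) = {0,1,2}
'c' @ 1: {3,4}
'd' @ 2: {1,2,5}  (accept∈set)
'c' @ 3: {3,4}
'd' @ 4: {1,2,5}  (accept∈set)
'c' @ 5: {3,4}
'd' @ 6: {1,2,5}  (accept∈set)
'c' @ 7: {3,4}
'd' @ 8: {1,2,5}  (accept∈set)
'c' @ 9: {3,4}
'd' @ 10: {1,2,5}  (accept∈set)
after full input: {1,2,5}  (accept=1 in)

Answer: ACCEPT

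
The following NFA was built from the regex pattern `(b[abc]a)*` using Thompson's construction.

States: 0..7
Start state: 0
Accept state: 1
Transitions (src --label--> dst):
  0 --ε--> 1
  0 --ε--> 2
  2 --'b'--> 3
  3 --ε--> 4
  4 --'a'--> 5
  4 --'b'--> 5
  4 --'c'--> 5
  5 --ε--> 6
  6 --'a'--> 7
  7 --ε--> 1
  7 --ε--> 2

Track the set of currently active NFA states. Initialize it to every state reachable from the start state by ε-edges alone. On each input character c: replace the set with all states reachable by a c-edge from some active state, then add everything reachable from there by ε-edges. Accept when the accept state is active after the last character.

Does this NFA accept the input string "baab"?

Answer: REJECT

Trace:
start: ε-closure({0}) = {0,1,2}
'b' @ 1: {3,4}
'a' @ 2: {5,6}
'a' @ 3: {1,2,7}  ✓accept
'b' @ 4: {3,4}
after full input: {3,4}  (accept=1 not in)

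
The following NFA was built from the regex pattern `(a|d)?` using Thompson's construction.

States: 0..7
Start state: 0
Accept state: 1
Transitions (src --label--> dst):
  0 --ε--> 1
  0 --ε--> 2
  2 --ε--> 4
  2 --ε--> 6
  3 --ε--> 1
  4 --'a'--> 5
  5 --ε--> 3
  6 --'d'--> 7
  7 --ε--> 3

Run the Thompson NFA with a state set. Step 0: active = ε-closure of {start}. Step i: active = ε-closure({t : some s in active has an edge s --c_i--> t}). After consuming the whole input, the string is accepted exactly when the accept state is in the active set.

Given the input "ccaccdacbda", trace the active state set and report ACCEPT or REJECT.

initial (ε-close {0}): {0,1,2,4,6}
'c' @ 1: {}  — dead — no transitions
rest 'caccdacbda' ignored (set empty)
end set {} — state 1 not in

Answer: REJECT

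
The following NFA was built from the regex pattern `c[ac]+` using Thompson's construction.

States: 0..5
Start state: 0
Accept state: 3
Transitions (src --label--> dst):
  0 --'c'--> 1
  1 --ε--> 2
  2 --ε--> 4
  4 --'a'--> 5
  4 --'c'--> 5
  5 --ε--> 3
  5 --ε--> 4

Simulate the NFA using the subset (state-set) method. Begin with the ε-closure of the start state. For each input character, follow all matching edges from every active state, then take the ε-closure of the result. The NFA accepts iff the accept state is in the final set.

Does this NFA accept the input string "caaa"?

Answer: ACCEPT

Trace:
S₀ = ε-closure({0}) = {0}
'c' @ 1: {1,2,4}
'a' @ 2: {3,4,5}  [accepting]
'a' @ 3: {3,4,5}  [accepting]
'a' @ 4: {3,4,5}  [accepting]
end set {3,4,5} — state 3 in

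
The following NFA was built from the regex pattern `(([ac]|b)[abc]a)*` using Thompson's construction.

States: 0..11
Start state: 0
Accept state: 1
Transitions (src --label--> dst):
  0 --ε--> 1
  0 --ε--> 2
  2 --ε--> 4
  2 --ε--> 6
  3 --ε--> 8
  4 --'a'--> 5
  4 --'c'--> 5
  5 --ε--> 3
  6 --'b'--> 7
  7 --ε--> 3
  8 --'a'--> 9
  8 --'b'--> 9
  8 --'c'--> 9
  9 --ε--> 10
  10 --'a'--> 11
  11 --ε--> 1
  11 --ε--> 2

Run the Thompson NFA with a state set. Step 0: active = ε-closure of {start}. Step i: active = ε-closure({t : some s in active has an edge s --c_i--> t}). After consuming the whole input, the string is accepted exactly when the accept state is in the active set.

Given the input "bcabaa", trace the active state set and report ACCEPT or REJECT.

initial (ε-close {0}): {0,1,2,4,6}
'b' @ 1: {3,7,8}
'c' @ 2: {9,10}
'a' @ 3: {1,2,4,6,11}  (accept∈set)
'b' @ 4: {3,7,8}
'a' @ 5: {9,10}
'a' @ 6: {1,2,4,6,11}  (accept∈set)
final: {1,2,4,6,11}; accept 1 in set

Answer: ACCEPT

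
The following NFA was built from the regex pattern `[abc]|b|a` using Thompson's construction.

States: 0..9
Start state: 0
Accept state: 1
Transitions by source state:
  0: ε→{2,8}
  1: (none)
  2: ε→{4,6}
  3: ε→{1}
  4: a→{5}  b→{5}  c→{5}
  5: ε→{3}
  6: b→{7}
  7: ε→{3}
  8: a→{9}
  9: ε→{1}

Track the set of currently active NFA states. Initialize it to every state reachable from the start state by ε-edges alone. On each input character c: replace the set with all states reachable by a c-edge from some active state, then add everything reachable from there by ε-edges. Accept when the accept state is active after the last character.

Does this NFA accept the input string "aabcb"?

start: ε-closure({0}) = {0,2,4,6,8}
'a' @ 1: {1,3,5,9}  ✓accept
'a' @ 2: {}  — state set empty
rest 'bcb' ignored (set empty)
after full input: {}  (accept=1 not in)

Answer: REJECT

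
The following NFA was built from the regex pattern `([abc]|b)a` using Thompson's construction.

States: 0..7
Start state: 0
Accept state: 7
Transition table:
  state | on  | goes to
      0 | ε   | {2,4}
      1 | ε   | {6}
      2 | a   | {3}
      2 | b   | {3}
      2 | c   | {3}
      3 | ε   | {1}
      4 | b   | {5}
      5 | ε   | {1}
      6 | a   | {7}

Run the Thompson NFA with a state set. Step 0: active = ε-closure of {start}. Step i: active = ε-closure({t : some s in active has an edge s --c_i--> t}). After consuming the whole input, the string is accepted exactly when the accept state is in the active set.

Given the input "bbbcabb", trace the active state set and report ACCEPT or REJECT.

Answer: REJECT

Trace:
initial (ε-close {0}): {0,2,4}
'b' @ 1: {1,3,5,6}
'b' @ 2: {}  — dead — no transitions
rest 'bcabb' ignored (set empty)
end set {} — state 7 not in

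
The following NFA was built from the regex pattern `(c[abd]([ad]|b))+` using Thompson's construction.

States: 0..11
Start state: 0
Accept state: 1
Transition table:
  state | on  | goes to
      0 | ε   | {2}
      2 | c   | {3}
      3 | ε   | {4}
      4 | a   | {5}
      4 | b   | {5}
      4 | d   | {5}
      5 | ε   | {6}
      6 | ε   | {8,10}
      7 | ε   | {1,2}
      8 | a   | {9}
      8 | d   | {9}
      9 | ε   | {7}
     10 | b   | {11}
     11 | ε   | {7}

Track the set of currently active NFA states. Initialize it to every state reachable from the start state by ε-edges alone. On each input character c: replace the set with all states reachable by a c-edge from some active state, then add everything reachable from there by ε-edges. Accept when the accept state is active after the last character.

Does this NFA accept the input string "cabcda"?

Answer: ACCEPT

Derivation:
initial (ε-close {0}): {0,2}
'c' @ 1: {3,4}
'a' @ 2: {5,6,8,10}
'b' @ 3: {1,2,7,11}  ✓accept
'c' @ 4: {3,4}
'd' @ 5: {5,6,8,10}
'a' @ 6: {1,2,7,9}  ✓accept
after full input: {1,2,7,9}  (accept=1 in)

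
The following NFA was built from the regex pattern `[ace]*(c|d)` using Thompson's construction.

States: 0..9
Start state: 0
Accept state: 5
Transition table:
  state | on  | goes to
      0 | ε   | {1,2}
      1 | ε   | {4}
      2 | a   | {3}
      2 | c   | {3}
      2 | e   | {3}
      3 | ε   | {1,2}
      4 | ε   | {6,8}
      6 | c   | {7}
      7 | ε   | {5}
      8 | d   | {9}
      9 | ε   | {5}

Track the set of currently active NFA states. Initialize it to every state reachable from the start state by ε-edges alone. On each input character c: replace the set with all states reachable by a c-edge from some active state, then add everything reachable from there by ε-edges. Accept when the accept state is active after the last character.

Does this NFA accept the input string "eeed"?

initial (ε-close {0}): {0,1,2,4,6,8}
'e' @ 1: {1,2,3,4,6,8}
'e' @ 2: {1,2,3,4,6,8}
'e' @ 3: {1,2,3,4,6,8}
'd' @ 4: {5,9}  (accept∈set)
after full input: {5,9}  (accept=5 in)

Answer: ACCEPT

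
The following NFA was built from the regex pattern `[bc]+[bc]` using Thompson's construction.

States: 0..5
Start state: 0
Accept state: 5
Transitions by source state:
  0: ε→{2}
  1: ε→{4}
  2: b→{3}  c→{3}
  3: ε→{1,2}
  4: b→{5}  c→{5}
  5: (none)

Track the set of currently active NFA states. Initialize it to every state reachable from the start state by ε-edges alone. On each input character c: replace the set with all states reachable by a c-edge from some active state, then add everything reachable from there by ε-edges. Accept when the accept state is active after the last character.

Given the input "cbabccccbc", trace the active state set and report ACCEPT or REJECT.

start: ε-closure({0}) = {0,2}
'c' @ 1: {1,2,3,4}
'b' @ 2: {1,2,3,4,5}  (accept∈set)
'a' @ 3: {}  — dead — no transitions
rest 'bccccbc' ignored (set empty)
end set {} — state 5 not in

Answer: REJECT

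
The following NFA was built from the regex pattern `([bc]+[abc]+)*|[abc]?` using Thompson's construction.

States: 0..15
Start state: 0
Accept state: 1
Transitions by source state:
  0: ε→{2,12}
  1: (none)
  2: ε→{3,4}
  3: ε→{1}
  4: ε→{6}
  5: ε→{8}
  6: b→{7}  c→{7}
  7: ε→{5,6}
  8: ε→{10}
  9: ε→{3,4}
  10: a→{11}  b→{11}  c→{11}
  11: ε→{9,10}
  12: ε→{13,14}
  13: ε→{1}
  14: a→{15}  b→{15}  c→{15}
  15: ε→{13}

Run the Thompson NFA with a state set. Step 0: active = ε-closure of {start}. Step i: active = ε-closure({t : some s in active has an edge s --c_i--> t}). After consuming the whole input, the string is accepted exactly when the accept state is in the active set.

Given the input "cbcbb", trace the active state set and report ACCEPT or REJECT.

Answer: ACCEPT

Derivation:
start: ε-closure({0}) = {0,1,2,3,4,6,12,13,14}
'c' @ 1: {1,5,6,7,8,10,13,15}  (accept∈set)
'b' @ 2: {1,3,4,5,6,7,8,9,10,11}  (accept∈set)
'c' @ 3: {1,3,4,5,6,7,8,9,10,11}  (accept∈set)
'b' @ 4: {1,3,4,5,6,7,8,9,10,11}  (accept∈set)
'b' @ 5: {1,3,4,5,6,7,8,9,10,11}  (accept∈set)
end set {1,3,4,5,6,7,8,9,10,11} — state 1 in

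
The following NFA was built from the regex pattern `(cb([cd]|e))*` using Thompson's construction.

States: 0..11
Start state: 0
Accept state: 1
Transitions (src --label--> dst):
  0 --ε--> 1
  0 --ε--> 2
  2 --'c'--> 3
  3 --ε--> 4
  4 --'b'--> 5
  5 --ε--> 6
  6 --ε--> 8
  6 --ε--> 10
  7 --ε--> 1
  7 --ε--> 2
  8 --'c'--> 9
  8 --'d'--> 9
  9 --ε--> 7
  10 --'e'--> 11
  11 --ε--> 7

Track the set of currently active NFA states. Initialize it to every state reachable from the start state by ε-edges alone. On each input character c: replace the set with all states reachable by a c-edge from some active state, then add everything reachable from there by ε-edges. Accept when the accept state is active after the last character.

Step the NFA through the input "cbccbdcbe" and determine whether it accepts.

start: ε-closure({0}) = {0,1,2}
'c' @ 1: {3,4}
'b' @ 2: {5,6,8,10}
'c' @ 3: {1,2,7,9}  [accepting]
'c' @ 4: {3,4}
'b' @ 5: {5,6,8,10}
'd' @ 6: {1,2,7,9}  [accepting]
'c' @ 7: {3,4}
'b' @ 8: {5,6,8,10}
'e' @ 9: {1,2,7,11}  [accepting]
end set {1,2,7,11} — state 1 in

Answer: ACCEPT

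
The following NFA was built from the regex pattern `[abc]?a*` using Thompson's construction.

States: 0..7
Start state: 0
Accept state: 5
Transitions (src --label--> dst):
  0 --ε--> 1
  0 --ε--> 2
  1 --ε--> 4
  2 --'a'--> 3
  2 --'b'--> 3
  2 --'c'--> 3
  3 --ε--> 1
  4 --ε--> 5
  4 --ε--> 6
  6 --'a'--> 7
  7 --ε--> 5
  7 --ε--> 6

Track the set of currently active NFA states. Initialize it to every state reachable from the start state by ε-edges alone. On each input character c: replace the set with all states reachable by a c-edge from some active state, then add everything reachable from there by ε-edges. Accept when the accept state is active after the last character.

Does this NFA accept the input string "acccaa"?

Answer: REJECT

Derivation:
S₀ = ε-closure({0}) = {0,1,2,4,5,6}
'a' @ 1: {1,3,4,5,6,7}  [accepting]
'c' @ 2: {}  — no active states
rest 'ccaa' ignored (set empty)
final: {}; accept 5 not in set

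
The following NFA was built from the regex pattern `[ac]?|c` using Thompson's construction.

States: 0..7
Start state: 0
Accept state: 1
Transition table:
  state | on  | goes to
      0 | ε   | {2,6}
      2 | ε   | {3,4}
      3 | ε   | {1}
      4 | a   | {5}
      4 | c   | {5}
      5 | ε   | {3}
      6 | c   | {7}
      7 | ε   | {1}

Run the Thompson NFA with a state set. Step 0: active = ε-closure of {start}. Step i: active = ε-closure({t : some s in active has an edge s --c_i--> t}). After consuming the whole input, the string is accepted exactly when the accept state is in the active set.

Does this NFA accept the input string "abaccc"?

Answer: REJECT

Derivation:
start: ε-closure({0}) = {0,1,2,3,4,6}
'a' @ 1: {1,3,5}  (accept∈set)
'b' @ 2: {}  — dead — no transitions
rest 'accc' ignored (set empty)
final: {}; accept 1 not in set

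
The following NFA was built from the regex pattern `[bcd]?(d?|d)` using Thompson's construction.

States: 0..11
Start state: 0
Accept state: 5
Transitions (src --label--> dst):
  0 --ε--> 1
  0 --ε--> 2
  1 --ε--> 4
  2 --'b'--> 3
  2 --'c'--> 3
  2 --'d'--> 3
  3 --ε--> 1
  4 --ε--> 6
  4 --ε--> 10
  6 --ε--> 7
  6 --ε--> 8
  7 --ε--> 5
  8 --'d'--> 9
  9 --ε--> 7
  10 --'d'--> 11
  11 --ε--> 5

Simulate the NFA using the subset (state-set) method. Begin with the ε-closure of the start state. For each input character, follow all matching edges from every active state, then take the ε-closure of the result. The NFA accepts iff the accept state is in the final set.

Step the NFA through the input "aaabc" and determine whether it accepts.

Answer: REJECT

Steps:
start: ε-closure({0}) = {0,1,2,4,5,6,7,8,10}
'a' @ 1: {}  — state set empty
rest 'aabc' ignored (set empty)
after full input: {}  (accept=5 not in)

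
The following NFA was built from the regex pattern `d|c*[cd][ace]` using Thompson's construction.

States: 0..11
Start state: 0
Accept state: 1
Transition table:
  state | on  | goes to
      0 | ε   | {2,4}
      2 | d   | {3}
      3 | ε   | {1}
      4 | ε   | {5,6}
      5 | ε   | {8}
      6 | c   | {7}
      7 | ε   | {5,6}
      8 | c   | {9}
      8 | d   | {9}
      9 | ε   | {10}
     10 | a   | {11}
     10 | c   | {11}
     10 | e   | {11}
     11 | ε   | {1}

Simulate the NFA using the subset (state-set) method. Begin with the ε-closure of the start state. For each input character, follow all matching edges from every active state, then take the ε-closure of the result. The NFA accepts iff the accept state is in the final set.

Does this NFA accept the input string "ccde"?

Answer: ACCEPT

Trace:
start: ε-closure({0}) = {0,2,4,5,6,8}
'c' @ 1: {5,6,7,8,9,10}
'c' @ 2: {1,5,6,7,8,9,10,11}  ✓accept
'd' @ 3: {9,10}
'e' @ 4: {1,11}  ✓accept
end set {1,11} — state 1 in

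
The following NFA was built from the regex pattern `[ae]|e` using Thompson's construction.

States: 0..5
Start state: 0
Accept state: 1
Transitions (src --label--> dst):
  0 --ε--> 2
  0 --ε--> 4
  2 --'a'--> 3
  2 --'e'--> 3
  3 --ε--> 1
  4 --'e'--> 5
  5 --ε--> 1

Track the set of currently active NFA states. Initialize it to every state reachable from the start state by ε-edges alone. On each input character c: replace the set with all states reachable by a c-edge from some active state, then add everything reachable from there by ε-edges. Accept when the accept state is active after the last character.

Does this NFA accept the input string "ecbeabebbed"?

Answer: REJECT

Derivation:
start: ε-closure({0}) = {0,2,4}
'e' @ 1: {1,3,5}  ✓accept
'c' @ 2: {}  — dead — no transitions
rest 'beabebbed' ignored (set empty)
end set {} — state 1 not in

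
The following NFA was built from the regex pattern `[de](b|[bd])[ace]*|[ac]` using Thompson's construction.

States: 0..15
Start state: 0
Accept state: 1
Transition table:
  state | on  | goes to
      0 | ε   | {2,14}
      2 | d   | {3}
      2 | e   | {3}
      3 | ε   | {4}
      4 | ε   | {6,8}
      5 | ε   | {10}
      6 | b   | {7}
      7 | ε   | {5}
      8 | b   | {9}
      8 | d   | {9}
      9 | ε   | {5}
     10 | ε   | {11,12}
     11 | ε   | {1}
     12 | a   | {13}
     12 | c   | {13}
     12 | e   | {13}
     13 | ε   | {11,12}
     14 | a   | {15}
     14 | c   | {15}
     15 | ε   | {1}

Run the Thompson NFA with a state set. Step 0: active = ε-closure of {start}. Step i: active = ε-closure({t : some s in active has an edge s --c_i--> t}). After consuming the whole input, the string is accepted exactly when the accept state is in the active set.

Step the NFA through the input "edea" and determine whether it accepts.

start: ε-closure({0}) = {0,2,14}
'e' @ 1: {3,4,6,8}
'd' @ 2: {1,5,9,10,11,12}  (accept∈set)
'e' @ 3: {1,11,12,13}  (accept∈set)
'a' @ 4: {1,11,12,13}  (accept∈set)
after full input: {1,11,12,13}  (accept=1 in)

Answer: ACCEPT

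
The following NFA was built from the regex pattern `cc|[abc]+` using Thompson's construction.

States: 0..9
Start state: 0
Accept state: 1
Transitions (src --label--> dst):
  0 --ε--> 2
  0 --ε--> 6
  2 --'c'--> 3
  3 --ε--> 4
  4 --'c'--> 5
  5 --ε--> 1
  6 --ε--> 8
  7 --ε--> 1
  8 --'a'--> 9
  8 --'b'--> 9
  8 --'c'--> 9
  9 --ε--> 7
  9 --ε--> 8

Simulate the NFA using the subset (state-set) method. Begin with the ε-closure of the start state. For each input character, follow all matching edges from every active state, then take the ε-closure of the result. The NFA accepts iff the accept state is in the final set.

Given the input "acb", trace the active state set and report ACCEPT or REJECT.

S₀ = ε-closure({0}) = {0,2,6,8}
'a' @ 1: {1,7,8,9}  (accept∈set)
'c' @ 2: {1,7,8,9}  (accept∈set)
'b' @ 3: {1,7,8,9}  (accept∈set)
after full input: {1,7,8,9}  (accept=1 in)

Answer: ACCEPT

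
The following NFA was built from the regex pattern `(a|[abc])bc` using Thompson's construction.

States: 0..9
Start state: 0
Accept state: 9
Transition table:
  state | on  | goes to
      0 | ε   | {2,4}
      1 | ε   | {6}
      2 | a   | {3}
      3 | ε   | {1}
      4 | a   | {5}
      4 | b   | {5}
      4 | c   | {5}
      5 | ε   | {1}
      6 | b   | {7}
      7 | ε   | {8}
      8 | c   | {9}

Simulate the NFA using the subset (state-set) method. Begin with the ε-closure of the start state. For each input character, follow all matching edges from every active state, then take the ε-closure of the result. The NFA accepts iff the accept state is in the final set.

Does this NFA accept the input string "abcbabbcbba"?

S₀ = ε-closure({0}) = {0,2,4}
'a' @ 1: {1,3,5,6}
'b' @ 2: {7,8}
'c' @ 3: {9}  [accepting]
'b' @ 4: {}  — no active states
rest 'abbcbba' ignored (set empty)
end set {} — state 9 not in

Answer: REJECT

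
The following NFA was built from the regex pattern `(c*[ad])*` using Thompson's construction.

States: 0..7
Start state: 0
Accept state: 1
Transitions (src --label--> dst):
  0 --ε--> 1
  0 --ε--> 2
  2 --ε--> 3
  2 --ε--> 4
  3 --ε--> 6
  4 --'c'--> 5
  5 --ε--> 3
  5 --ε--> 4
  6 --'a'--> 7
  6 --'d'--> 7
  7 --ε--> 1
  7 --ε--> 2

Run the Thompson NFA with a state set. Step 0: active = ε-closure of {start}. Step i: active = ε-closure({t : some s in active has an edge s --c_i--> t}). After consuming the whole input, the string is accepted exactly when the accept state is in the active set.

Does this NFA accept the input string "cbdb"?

Answer: REJECT

Trace:
initial (ε-close {0}): {0,1,2,3,4,6}
'c' @ 1: {3,4,5,6}
'b' @ 2: {}  — state set empty
rest 'db' ignored (set empty)
end set {} — state 1 not in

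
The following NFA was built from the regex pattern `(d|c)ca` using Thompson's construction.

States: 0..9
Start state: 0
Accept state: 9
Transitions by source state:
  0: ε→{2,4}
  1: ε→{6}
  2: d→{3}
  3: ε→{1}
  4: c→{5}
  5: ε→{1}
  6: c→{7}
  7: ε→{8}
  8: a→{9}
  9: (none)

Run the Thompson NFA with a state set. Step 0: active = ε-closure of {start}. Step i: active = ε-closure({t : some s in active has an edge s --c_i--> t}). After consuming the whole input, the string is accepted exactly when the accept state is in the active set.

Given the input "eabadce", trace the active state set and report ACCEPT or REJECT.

Answer: REJECT

Steps:
S₀ = ε-closure({0}) = {0,2,4}
'e' @ 1: {}  — state set empty
rest 'abadce' ignored (set empty)
after full input: {}  (accept=9 not in)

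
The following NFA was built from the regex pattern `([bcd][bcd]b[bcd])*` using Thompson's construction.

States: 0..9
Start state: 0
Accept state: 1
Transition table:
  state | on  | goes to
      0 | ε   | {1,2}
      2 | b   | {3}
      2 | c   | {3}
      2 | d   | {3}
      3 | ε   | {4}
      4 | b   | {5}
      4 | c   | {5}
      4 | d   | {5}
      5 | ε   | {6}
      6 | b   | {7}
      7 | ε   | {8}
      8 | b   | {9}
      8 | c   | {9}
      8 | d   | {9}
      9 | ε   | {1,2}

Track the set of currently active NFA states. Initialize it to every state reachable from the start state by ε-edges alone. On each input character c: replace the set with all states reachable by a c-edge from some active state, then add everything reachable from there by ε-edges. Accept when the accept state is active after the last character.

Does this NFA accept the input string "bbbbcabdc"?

Answer: REJECT

Steps:
start: ε-closure({0}) = {0,1,2}
'b' @ 1: {3,4}
'b' @ 2: {5,6}
'b' @ 3: {7,8}
'b' @ 4: {1,2,9}  [accepting]
'c' @ 5: {3,4}
'a' @ 6: {}  — state set empty
rest 'bdc' ignored (set empty)
final: {}; accept 1 not in set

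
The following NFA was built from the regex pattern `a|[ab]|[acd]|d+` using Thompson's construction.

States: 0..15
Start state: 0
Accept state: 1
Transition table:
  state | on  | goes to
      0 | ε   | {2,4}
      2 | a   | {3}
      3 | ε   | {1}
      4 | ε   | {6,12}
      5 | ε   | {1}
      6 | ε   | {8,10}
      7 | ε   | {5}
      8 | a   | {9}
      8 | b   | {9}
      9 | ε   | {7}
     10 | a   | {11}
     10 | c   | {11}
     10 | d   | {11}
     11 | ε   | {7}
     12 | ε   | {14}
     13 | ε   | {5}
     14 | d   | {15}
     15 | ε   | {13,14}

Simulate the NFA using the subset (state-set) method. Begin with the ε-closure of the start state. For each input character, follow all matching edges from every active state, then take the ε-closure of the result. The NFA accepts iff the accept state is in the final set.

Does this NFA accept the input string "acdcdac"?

initial (ε-close {0}): {0,2,4,6,8,10,12,14}
'a' @ 1: {1,3,5,7,9,11}  (accept∈set)
'c' @ 2: {}  — dead — no transitions
rest 'dcdac' ignored (set empty)
after full input: {}  (accept=1 not in)

Answer: REJECT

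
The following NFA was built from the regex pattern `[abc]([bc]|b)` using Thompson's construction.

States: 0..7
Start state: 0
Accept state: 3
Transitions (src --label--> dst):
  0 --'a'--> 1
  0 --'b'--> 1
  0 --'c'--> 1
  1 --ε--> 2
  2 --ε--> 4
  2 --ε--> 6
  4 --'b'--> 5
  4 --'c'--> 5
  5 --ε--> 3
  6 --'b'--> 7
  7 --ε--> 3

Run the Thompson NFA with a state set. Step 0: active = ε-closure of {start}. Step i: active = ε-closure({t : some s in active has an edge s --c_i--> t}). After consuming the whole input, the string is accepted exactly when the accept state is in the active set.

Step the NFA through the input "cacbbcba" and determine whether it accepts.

Answer: REJECT

Derivation:
start: ε-closure({0}) = {0}
'c' @ 1: {1,2,4,6}
'a' @ 2: {}  — no active states
rest 'cbbcba' ignored (set empty)
after full input: {}  (accept=3 not in)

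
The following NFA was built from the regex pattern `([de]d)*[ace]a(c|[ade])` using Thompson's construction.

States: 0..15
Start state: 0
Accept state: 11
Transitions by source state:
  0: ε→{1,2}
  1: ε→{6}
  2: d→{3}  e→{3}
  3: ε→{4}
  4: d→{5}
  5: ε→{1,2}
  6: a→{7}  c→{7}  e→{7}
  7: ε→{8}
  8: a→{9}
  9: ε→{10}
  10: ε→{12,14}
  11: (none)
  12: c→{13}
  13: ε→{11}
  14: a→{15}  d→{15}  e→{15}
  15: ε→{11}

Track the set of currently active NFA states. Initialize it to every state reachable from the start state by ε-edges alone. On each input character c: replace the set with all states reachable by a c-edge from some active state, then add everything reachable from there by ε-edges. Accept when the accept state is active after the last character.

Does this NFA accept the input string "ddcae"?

Answer: ACCEPT

Steps:
initial (ε-close {0}): {0,1,2,6}
'd' @ 1: {3,4}
'd' @ 2: {1,2,5,6}
'c' @ 3: {7,8}
'a' @ 4: {9,10,12,14}
'e' @ 5: {11,15}  (accept∈set)
end set {11,15} — state 11 in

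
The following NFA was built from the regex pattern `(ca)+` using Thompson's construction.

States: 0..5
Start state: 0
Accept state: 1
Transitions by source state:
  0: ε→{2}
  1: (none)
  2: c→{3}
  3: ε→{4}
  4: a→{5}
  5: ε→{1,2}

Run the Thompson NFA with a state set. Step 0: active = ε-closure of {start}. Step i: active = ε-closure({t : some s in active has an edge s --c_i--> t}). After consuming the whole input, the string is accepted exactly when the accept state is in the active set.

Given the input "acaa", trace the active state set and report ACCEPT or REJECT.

Answer: REJECT

Derivation:
start: ε-closure({0}) = {0,2}
'a' @ 1: {}  — state set empty
rest 'caa' ignored (set empty)
final: {}; accept 1 not in set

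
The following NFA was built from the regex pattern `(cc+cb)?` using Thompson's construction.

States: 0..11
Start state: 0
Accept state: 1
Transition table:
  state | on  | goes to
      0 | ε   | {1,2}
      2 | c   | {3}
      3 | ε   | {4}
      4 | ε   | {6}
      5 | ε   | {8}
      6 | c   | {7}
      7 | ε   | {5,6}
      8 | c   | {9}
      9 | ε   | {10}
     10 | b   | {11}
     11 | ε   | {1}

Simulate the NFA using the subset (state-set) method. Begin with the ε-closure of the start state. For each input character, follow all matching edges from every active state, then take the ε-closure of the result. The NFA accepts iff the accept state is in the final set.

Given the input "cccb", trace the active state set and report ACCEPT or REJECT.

Answer: ACCEPT

Trace:
initial (ε-close {0}): {0,1,2}
'c' @ 1: {3,4,6}
'c' @ 2: {5,6,7,8}
'c' @ 3: {5,6,7,8,9,10}
'b' @ 4: {1,11}  [accepting]
final: {1,11}; accept 1 in set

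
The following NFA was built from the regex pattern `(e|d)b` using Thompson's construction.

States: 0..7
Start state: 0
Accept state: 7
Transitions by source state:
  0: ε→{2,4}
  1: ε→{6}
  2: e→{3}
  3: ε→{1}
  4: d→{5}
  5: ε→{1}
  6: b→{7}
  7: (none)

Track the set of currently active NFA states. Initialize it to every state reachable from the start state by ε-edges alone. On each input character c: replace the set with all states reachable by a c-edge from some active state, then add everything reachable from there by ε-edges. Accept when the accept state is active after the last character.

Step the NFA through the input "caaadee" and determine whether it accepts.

start: ε-closure({0}) = {0,2,4}
'c' @ 1: {}  — no active states
rest 'aaadee' ignored (set empty)
end set {} — state 7 not in

Answer: REJECT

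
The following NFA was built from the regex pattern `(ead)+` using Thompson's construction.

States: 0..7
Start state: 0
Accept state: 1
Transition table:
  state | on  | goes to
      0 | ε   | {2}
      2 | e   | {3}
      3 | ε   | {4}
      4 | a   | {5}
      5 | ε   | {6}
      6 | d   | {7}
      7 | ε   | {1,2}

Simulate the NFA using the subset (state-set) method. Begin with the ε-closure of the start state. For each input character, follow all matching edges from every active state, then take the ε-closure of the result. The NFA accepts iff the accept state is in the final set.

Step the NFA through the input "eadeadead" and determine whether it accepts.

Answer: ACCEPT

Derivation:
initial (ε-close {0}): {0,2}
'e' @ 1: {3,4}
'a' @ 2: {5,6}
'd' @ 3: {1,2,7}  [accepting]
'e' @ 4: {3,4}
'a' @ 5: {5,6}
'd' @ 6: {1,2,7}  [accepting]
'e' @ 7: {3,4}
'a' @ 8: {5,6}
'd' @ 9: {1,2,7}  [accepting]
end set {1,2,7} — state 1 in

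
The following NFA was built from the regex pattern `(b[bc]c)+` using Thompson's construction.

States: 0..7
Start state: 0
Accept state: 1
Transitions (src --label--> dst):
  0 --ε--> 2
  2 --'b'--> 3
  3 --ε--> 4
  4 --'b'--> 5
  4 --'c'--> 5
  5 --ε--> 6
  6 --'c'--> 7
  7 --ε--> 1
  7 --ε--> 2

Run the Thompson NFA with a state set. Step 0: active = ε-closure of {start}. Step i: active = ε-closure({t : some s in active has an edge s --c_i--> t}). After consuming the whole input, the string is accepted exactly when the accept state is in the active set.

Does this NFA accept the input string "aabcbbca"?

Answer: REJECT

Steps:
start: ε-closure({0}) = {0,2}
'a' @ 1: {}  — dead — no transitions
rest 'abcbbca' ignored (set empty)
final: {}; accept 1 not in set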